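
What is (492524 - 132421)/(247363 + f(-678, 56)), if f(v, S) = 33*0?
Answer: 360103/247363 ≈ 1.4558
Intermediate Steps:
f(v, S) = 0
(492524 - 132421)/(247363 + f(-678, 56)) = (492524 - 132421)/(247363 + 0) = 360103/247363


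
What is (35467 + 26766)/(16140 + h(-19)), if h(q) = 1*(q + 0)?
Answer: 62233/16121 ≈ 3.8604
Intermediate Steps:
h(q) = q (h(q) = 1*q = q)
(35467 + 26766)/(16140 + h(-19)) = (35467 + 26766)/(16140 - 19) = 62233/16121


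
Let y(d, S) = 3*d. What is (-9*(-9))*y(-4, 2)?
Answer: -972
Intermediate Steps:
(-9*(-9))*y(-4, 2) = (-9*(-9))*(3*(-4)) = 81*(-12) = -972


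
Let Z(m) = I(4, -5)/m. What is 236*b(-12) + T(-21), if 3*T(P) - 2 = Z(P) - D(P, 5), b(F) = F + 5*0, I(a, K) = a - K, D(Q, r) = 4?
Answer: -59489/21 ≈ -2832.8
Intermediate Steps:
Z(m) = 9/m (Z(m) = (4 - 1*(-5))/m = (4 + 5)/m = 9/m)
b(F) = F (b(F) = F + 0 = F)
T(P) = -2/3 + 3/P (T(P) = 2/3 + (9/P - 1*4)/3 = 2/3 + (9/P - 4)/3 = 2/3 + (-4 + 9/P)/3 = 2/3 + (-4/3 + 3/P) = -2/3 + 3/P)
236*b(-12) + T(-21) = 236*(-12) + (-2/3 + 3/(-21)) = -2832 + (-2/3 + 3*(-1/21)) = -2832 + (-2/3 - 1/7) = -2832 - 17/21 = -59489/21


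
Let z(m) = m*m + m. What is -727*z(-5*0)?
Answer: 0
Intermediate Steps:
z(m) = m + m² (z(m) = m² + m = m + m²)
-727*z(-5*0) = -727*(-5*0)*(1 - 5*0) = -0*(1 + 0) = -0 = -727*0 = 0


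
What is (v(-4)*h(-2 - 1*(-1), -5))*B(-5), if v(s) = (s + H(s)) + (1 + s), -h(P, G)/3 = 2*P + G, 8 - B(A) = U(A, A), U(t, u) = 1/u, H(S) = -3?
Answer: -1722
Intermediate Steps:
B(A) = 8 - 1/A
h(P, G) = -6*P - 3*G (h(P, G) = -3*(2*P + G) = -3*(G + 2*P) = -6*P - 3*G)
v(s) = -2 + 2*s (v(s) = (s - 3) + (1 + s) = (-3 + s) + (1 + s) = -2 + 2*s)
(v(-4)*h(-2 - 1*(-1), -5))*B(-5) = ((-2 + 2*(-4))*(-6*(-2 - 1*(-1)) - 3*(-5)))*(8 - 1/(-5)) = ((-2 - 8)*(-6*(-2 + 1) + 15))*(8 - 1*(-1/5)) = (-10*(-6*(-1) + 15))*(8 + 1/5) = -10*(6 + 15)*(41/5) = -10*21*(41/5) = -210*41/5 = -1722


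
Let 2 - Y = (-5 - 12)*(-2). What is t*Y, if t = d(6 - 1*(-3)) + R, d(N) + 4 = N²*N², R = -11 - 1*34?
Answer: -208384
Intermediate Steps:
R = -45 (R = -11 - 34 = -45)
d(N) = -4 + N⁴ (d(N) = -4 + N²*N² = -4 + N⁴)
t = 6512 (t = (-4 + (6 - 1*(-3))⁴) - 45 = (-4 + (6 + 3)⁴) - 45 = (-4 + 9⁴) - 45 = (-4 + 6561) - 45 = 6557 - 45 = 6512)
Y = -32 (Y = 2 - (-5 - 12)*(-2) = 2 - (-17)*(-2) = 2 - 1*34 = 2 - 34 = -32)
t*Y = 6512*(-32) = -208384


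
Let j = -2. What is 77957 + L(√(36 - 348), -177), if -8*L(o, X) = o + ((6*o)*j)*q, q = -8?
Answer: 77957 - 97*I*√78/4 ≈ 77957.0 - 214.17*I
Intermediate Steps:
L(o, X) = -97*o/8 (L(o, X) = -(o + ((6*o)*(-2))*(-8))/8 = -(o - 12*o*(-8))/8 = -(o + 96*o)/8 = -97*o/8)
77957 + L(√(36 - 348), -177) = 77957 - 97*√(36 - 348)/8 = 77957 - 97*I*√78/4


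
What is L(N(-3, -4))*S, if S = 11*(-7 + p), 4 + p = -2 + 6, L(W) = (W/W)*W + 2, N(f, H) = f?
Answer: 77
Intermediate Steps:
L(W) = 2 + W (L(W) = 1*W + 2 = W + 2 = 2 + W)
p = 0 (p = -4 + (-2 + 6) = -4 + 4 = 0)
S = -77 (S = 11*(-7 + 0) = 11*(-7) = -77)
L(N(-3, -4))*S = (2 - 3)*(-77) = -1*(-77) = 77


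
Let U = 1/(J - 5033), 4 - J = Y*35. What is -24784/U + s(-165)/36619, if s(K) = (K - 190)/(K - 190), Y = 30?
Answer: 5517089434385/36619 ≈ 1.5066e+8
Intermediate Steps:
J = -1046 (J = 4 - 30*35 = 4 - 1*1050 = 4 - 1050 = -1046)
s(K) = 1 (s(K) = (-190 + K)/(-190 + K) = 1)
U = -1/6079 (U = 1/(-1046 - 5033) = 1/(-6079) = -1/6079 ≈ -0.00016450)
-24784/U + s(-165)/36619 = -24784/(-1/6079) + 1/36619 = -24784*(-6079) + 1*(1/36619) = 150661936 + 1/36619 = 5517089434385/36619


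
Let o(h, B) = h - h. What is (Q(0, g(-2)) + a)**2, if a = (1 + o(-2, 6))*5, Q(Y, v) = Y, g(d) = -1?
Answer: 25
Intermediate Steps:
o(h, B) = 0
a = 5 (a = (1 + 0)*5 = 1*5 = 5)
(Q(0, g(-2)) + a)**2 = (0 + 5)**2 = 5**2 = 25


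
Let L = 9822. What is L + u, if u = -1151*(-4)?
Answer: 14426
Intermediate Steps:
u = 4604
L + u = 9822 + 4604 = 14426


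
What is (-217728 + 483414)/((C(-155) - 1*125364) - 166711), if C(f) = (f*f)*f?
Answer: -44281/669325 ≈ -0.066158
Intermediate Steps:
C(f) = f³ (C(f) = f²*f = f³)
(-217728 + 483414)/((C(-155) - 1*125364) - 166711) = (-217728 + 483414)/(((-155)³ - 1*125364) - 166711) = 265686/((-3723875 - 125364) - 166711) = 265686/(-3849239 - 166711) = 265686/(-4015950) = 265686*(-1/4015950) = -44281/669325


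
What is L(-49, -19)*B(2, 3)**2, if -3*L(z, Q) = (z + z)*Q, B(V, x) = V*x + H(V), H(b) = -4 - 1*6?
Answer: -29792/3 ≈ -9930.7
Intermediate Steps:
H(b) = -10 (H(b) = -4 - 6 = -10)
B(V, x) = -10 + V*x (B(V, x) = V*x - 10 = -10 + V*x)
L(z, Q) = -2*Q*z/3 (L(z, Q) = -(z + z)*Q/3 = -2*z*Q/3 = -2*Q*z/3)
L(-49, -19)*B(2, 3)**2 = (-2/3*(-19)*(-49))*(-10 + 2*3)**2 = -1862*(-10 + 6)**2/3 = -1862/3*(-4)**2 = -1862/3*16 = -29792/3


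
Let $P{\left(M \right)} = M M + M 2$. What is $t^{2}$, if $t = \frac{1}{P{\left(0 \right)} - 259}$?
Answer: $\frac{1}{67081} \approx 1.4907 \cdot 10^{-5}$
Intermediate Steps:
$P{\left(M \right)} = M^{2} + 2 M$
$t = - \frac{1}{259}$ ($t = \frac{1}{0 \left(2 + 0\right) - 259} = \frac{1}{0 \cdot 2 - 259} = \frac{1}{0 - 259} = \frac{1}{-259} = - \frac{1}{259} \approx -0.003861$)
$t^{2} = \left(- \frac{1}{259}\right)^{2} = \frac{1}{67081}$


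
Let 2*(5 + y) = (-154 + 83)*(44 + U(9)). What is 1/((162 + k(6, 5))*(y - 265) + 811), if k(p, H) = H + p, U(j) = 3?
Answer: -2/669099 ≈ -2.9891e-6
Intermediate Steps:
y = -3347/2 (y = -5 + ((-154 + 83)*(44 + 3))/2 = -5 + (-71*47)/2 = -5 + (1/2)*(-3337) = -5 - 3337/2 = -3347/2 ≈ -1673.5)
1/((162 + k(6, 5))*(y - 265) + 811) = 1/((162 + (5 + 6))*(-3347/2 - 265) + 811) = 1/((162 + 11)*(-3877/2) + 811) = 1/(173*(-3877/2) + 811) = 1/(-670721/2 + 811) = 1/(-669099/2) = -2/669099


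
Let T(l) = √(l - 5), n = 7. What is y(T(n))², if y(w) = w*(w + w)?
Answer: 16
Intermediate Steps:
T(l) = √(-5 + l)
y(w) = 2*w² (y(w) = w*(2*w) = 2*w²)
y(T(n))² = (2*(√(-5 + 7))²)² = (2*(√2)²)² = (2*2)² = 4² = 16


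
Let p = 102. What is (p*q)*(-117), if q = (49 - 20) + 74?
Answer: -1229202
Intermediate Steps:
q = 103 (q = 29 + 74 = 103)
(p*q)*(-117) = (102*103)*(-117) = 10506*(-117) = -1229202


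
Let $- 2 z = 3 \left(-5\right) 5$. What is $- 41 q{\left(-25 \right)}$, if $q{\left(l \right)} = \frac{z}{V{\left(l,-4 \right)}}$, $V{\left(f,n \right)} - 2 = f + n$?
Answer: $\frac{1025}{18} \approx 56.944$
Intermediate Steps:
$V{\left(f,n \right)} = 2 + f + n$ ($V{\left(f,n \right)} = 2 + \left(f + n\right) = 2 + f + n$)
$z = \frac{75}{2}$ ($z = - \frac{3 \left(-5\right) 5}{2} = - \frac{\left(-15\right) 5}{2} = \left(- \frac{1}{2}\right) \left(-75\right) = \frac{75}{2} \approx 37.5$)
$q{\left(l \right)} = \frac{75}{2 \left(-2 + l\right)}$ ($q{\left(l \right)} = \frac{75}{2 \left(2 + l - 4\right)} = \frac{75}{2 \left(-2 + l\right)}$)
$- 41 q{\left(-25 \right)} = - 41 \frac{75}{2 \left(-2 - 25\right)} = - 41 \frac{75}{2 \left(-27\right)} = - 41 \cdot \frac{75}{2} \left(- \frac{1}{27}\right) = \left(-41\right) \left(- \frac{25}{18}\right) = \frac{1025}{18}$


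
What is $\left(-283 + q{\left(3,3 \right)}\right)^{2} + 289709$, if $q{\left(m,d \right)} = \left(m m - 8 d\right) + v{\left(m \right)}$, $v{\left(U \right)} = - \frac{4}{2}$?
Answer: $379709$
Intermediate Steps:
$v{\left(U \right)} = -2$ ($v{\left(U \right)} = \left(-4\right) \frac{1}{2} = -2$)
$q{\left(m,d \right)} = -2 + m^{2} - 8 d$ ($q{\left(m,d \right)} = \left(m m - 8 d\right) - 2 = \left(m^{2} - 8 d\right) - 2 = -2 + m^{2} - 8 d$)
$\left(-283 + q{\left(3,3 \right)}\right)^{2} + 289709 = \left(-283 - \left(26 - 9\right)\right)^{2} + 289709 = \left(-283 - 17\right)^{2} + 289709 = \left(-300\right)^{2} + 289709 = 90000 + 289709 = 379709$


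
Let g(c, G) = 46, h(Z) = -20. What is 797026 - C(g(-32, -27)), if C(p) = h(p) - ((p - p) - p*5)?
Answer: 796816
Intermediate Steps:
C(p) = -20 + 5*p (C(p) = -20 - ((p - p) - p*5) = -20 - (0 - 5*p) = -20 - (-5)*p = -20 + 5*p)
797026 - C(g(-32, -27)) = 797026 - (-20 + 5*46) = 797026 - (-20 + 230) = 797026 - 1*210 = 797026 - 210 = 796816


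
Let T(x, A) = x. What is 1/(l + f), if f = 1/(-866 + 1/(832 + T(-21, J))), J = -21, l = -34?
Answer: -702325/23879861 ≈ -0.029411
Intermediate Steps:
f = -811/702325 (f = 1/(-866 + 1/(832 - 21)) = 1/(-866 + 1/811) = 1/(-702325/811) = -811/702325 ≈ -0.0011547)
1/(l + f) = 1/(-34 - 811/702325) = 1/(-23879861/702325) = -702325/23879861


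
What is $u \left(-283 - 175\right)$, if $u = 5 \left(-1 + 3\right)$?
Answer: $-4580$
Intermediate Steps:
$u = 10$ ($u = 5 \cdot 2 = 10$)
$u \left(-283 - 175\right) = 10 \left(-283 - 175\right) = 10 \left(-458\right) = -4580$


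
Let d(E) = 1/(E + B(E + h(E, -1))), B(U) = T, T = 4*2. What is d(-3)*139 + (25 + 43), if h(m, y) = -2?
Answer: 479/5 ≈ 95.800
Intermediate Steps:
T = 8
B(U) = 8
d(E) = 1/(8 + E) (d(E) = 1/(E + 8) = 1/(8 + E))
d(-3)*139 + (25 + 43) = 139/(8 - 3) + (25 + 43) = 139/5 + 68 = 479/5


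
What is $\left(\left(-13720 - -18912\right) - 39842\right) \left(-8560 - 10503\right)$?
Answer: $660532950$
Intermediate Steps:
$\left(\left(-13720 - -18912\right) - 39842\right) \left(-8560 - 10503\right) = \left(\left(-13720 + 18912\right) - 39842\right) \left(-19063\right) = \left(5192 - 39842\right) \left(-19063\right) = \left(-34650\right) \left(-19063\right) = 660532950$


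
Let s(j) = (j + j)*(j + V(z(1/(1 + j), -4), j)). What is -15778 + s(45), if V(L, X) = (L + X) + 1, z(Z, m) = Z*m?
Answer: -174704/23 ≈ -7595.8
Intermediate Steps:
V(L, X) = 1 + L + X
s(j) = 2*j*(1 - 4/(1 + j) + 2*j) (s(j) = (j + j)*(j + (1 - 4/(1 + j) + j)) = (2*j)*(j + (1 - 4/(1 + j) + j)) = (2*j)*(j + (1 + j - 4/(1 + j))) = (2*j)*(1 - 4/(1 + j) + 2*j) = 2*j*(1 - 4/(1 + j) + 2*j))
-15778 + s(45) = -15778 + 2*45*(-3 + 2*45**2 + 3*45)/(1 + 45) = -15778 + 2*45*(-3 + 2*2025 + 135)/46 = -15778 + 2*45*(1/46)*(-3 + 4050 + 135) = -15778 + 2*45*(1/46)*4182 = -15778 + 188190/23 = -174704/23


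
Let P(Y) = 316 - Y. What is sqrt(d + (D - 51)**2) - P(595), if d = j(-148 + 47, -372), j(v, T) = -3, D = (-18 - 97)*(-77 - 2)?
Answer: 279 + sqrt(81613153) ≈ 9313.0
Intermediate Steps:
D = 9085 (D = -115*(-79) = 9085)
d = -3
sqrt(d + (D - 51)**2) - P(595) = sqrt(-3 + (9085 - 51)**2) - (316 - 1*595) = sqrt(-3 + 9034**2) - (316 - 595) = sqrt(-3 + 81613156) - 1*(-279) = sqrt(81613153) + 279 = 279 + sqrt(81613153)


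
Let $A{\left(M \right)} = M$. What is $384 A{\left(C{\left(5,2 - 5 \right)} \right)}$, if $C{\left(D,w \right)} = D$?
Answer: $1920$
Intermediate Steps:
$384 A{\left(C{\left(5,2 - 5 \right)} \right)} = 384 \cdot 5 = 1920$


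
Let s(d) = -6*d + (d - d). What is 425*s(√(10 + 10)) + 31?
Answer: 31 - 5100*√5 ≈ -11373.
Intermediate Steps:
s(d) = -6*d (s(d) = -6*d + 0 = -6*d)
425*s(√(10 + 10)) + 31 = 425*(-6*√(10 + 10)) + 31 = 425*(-12*√5) + 31 = -5100*√5 + 31 = 31 - 5100*√5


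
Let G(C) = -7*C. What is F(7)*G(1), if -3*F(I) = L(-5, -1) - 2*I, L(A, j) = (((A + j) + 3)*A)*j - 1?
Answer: -70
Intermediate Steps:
L(A, j) = -1 + A*j*(3 + A + j) (L(A, j) = ((3 + A + j)*A)*j - 1 = (A*(3 + A + j))*j - 1 = A*j*(3 + A + j) - 1 = -1 + A*j*(3 + A + j))
F(I) = 16/3 + 2*I/3 (F(I) = -((-1 - 5*(-1)² - 1*(-5)² + 3*(-5)*(-1)) - 2*I)/3 = -((-1 - 5*1 - 1*25 + 15) - 2*I)/3 = -((-1 - 5 - 25 + 15) - 2*I)/3 = -(-16 - 2*I)/3 = 16/3 + 2*I/3)
F(7)*G(1) = (16/3 + (⅔)*7)*(-7*1) = (16/3 + 14/3)*(-7) = 10*(-7) = -70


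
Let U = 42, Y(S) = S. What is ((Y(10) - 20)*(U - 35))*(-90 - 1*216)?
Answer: 21420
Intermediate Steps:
((Y(10) - 20)*(U - 35))*(-90 - 1*216) = ((10 - 20)*(42 - 35))*(-90 - 1*216) = (-10*7)*(-90 - 216) = -70*(-306) = 21420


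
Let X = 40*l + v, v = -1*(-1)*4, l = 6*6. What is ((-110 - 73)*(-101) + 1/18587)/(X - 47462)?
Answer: -1291517/3215551 ≈ -0.40165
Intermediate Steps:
l = 36
v = 4 (v = 1*4 = 4)
X = 1444 (X = 40*36 + 4 = 1440 + 4 = 1444)
((-110 - 73)*(-101) + 1/18587)/(X - 47462) = ((-110 - 73)*(-101) + 1/18587)/(1444 - 47462) = (-183*(-101) + 1/18587)/(-46018) = (18483 + 1/18587)*(-1/46018) = (343543522/18587)*(-1/46018) = -1291517/3215551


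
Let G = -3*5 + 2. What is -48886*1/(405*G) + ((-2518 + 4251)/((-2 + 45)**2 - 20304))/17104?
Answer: 617242718531/66476799792 ≈ 9.2851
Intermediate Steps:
G = -13 (G = -15 + 2 = -13)
-48886*1/(405*G) + ((-2518 + 4251)/((-2 + 45)**2 - 20304))/17104 = -48886/((-13*405)) + ((-2518 + 4251)/((-2 + 45)**2 - 20304))/17104 = -48886/(-5265) + (1733/(43**2 - 20304))*(1/17104) = -48886*(-1/5265) + (1733/(1849 - 20304))*(1/17104) = 48886/5265 + (1733/(-18455))*(1/17104) = 48886/5265 + (1733*(-1/18455))*(1/17104) = 48886/5265 - 1733/18455*1/17104 = 48886/5265 - 1733/315654320 = 617242718531/66476799792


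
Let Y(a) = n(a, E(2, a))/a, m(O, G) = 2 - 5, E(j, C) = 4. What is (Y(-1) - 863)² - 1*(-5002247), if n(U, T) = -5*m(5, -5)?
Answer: 5773131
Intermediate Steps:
m(O, G) = -3
n(U, T) = 15 (n(U, T) = -5*(-3) = 15)
Y(a) = 15/a
(Y(-1) - 863)² - 1*(-5002247) = (15/(-1) - 863)² - 1*(-5002247) = (15*(-1) - 863)² + 5002247 = (-15 - 863)² + 5002247 = (-878)² + 5002247 = 770884 + 5002247 = 5773131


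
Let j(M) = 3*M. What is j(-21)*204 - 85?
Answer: -12937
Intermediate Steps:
j(-21)*204 - 85 = (3*(-21))*204 - 85 = -63*204 - 85 = -12852 - 85 = -12937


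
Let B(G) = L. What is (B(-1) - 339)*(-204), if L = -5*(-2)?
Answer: 67116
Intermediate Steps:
L = 10
B(G) = 10
(B(-1) - 339)*(-204) = (10 - 339)*(-204) = -329*(-204) = 67116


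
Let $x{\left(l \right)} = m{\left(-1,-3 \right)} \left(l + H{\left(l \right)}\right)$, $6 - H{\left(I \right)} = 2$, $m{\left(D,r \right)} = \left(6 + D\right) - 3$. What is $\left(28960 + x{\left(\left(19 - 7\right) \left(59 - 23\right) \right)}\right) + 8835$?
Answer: $38667$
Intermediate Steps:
$m{\left(D,r \right)} = 3 + D$
$H{\left(I \right)} = 4$ ($H{\left(I \right)} = 6 - 2 = 4$)
$x{\left(l \right)} = 8 + 2 l$ ($x{\left(l \right)} = \left(3 - 1\right) \left(l + 4\right) = 2 \left(4 + l\right) = 8 + 2 l$)
$\left(28960 + x{\left(\left(19 - 7\right) \left(59 - 23\right) \right)}\right) + 8835 = \left(28960 + \left(8 + 2 \left(19 - 7\right) \left(59 - 23\right)\right)\right) + 8835 = \left(28960 + \left(8 + 2 \cdot 12 \cdot 36\right)\right) + 8835 = \left(28960 + \left(8 + 2 \cdot 432\right)\right) + 8835 = \left(28960 + \left(8 + 864\right)\right) + 8835 = \left(28960 + 872\right) + 8835 = 29832 + 8835 = 38667$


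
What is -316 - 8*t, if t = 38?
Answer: -620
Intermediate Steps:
-316 - 8*t = -316 - 8*38 = -316 - 304 = -620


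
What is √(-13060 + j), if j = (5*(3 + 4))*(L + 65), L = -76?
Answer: I*√13445 ≈ 115.95*I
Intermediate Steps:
j = -385 (j = (5*(3 + 4))*(-76 + 65) = (5*7)*(-11) = 35*(-11) = -385)
√(-13060 + j) = √(-13060 - 385) = √(-13445) = I*√13445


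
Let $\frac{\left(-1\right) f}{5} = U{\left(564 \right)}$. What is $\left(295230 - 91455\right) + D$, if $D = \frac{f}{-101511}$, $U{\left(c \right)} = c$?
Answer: $\frac{6895135615}{33837} \approx 2.0378 \cdot 10^{5}$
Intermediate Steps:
$f = -2820$ ($f = \left(-5\right) 564 = -2820$)
$D = \frac{940}{33837}$ ($D = - \frac{2820}{-101511} = \left(-2820\right) \left(- \frac{1}{101511}\right) = \frac{940}{33837} \approx 0.02778$)
$\left(295230 - 91455\right) + D = \left(295230 - 91455\right) + \frac{940}{33837} = 203775 + \frac{940}{33837} = \frac{6895135615}{33837}$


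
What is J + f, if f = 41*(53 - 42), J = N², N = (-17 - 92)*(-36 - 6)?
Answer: 20958535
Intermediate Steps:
N = 4578 (N = -109*(-42) = 4578)
J = 20958084 (J = 4578² = 20958084)
f = 451 (f = 41*11 = 451)
J + f = 20958084 + 451 = 20958535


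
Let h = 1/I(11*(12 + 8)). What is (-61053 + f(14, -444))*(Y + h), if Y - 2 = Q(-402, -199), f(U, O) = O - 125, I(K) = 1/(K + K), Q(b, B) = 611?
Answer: -64887966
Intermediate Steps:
I(K) = 1/(2*K)
f(U, O) = -125 + O
h = 440 (h = 1/(1/(2*((11*(12 + 8))))) = 1/(1/(2*((11*20)))) = 1/((½)/220) = 1/((½)*(1/220)) = 1/(1/440) = 440)
Y = 613 (Y = 2 + 611 = 613)
(-61053 + f(14, -444))*(Y + h) = (-61053 + (-125 - 444))*(613 + 440) = (-61053 - 569)*1053 = -61622*1053 = -64887966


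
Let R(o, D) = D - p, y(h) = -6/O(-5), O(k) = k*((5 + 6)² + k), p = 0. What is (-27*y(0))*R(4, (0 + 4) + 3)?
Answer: -567/290 ≈ -1.9552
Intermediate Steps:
O(k) = k*(121 + k) (O(k) = k*(11² + k) = k*(121 + k))
y(h) = 3/290 (y(h) = -6*(-1/(5*(121 - 5))) = -6/((-5*116)) = -6/(-580) = -6*(-1/580) = 3/290)
R(o, D) = D (R(o, D) = D - 1*0 = D + 0 = D)
(-27*y(0))*R(4, (0 + 4) + 3) = (-27*3/290)*((0 + 4) + 3) = -81*(4 + 3)/290 = -81/290*7 = -567/290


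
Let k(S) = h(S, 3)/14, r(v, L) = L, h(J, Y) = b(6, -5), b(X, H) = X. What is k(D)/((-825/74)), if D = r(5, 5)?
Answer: -74/1925 ≈ -0.038442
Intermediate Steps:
h(J, Y) = 6
D = 5
k(S) = 3/7 (k(S) = 6/14 = 6*(1/14) = 3/7)
k(D)/((-825/74)) = 3/(7*((-825/74))) = 3/(7*((-825*1/74))) = 3/(7*(-825/74)) = (3/7)*(-74/825) = -74/1925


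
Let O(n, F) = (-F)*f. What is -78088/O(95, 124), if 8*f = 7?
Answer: 156176/217 ≈ 719.71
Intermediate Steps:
f = 7/8 (f = (⅛)*7 = 7/8 ≈ 0.87500)
O(n, F) = -7*F/8 (O(n, F) = -F*(7/8) = -7*F/8)
-78088/O(95, 124) = -78088/((-7/8*124)) = -78088/(-217/2) = -78088*(-2/217) = 156176/217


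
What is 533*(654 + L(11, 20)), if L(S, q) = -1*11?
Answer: 342719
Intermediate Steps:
L(S, q) = -11
533*(654 + L(11, 20)) = 533*(654 - 11) = 533*643 = 342719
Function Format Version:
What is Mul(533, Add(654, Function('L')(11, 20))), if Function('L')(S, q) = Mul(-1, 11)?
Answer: 342719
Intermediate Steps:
Function('L')(S, q) = -11
Mul(533, Add(654, Function('L')(11, 20))) = Mul(533, Add(654, -11)) = Mul(533, 643) = 342719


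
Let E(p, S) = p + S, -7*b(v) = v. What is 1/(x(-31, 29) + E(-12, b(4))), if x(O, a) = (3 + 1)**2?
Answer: 7/24 ≈ 0.29167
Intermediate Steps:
x(O, a) = 16 (x(O, a) = 4**2 = 16)
b(v) = -v/7
E(p, S) = S + p
1/(x(-31, 29) + E(-12, b(4))) = 1/(16 + (-1/7*4 - 12)) = 1/(16 + (-4/7 - 12)) = 1/(16 - 88/7) = 1/(24/7) = 7/24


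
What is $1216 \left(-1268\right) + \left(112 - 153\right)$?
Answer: $-1541929$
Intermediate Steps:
$1216 \left(-1268\right) + \left(112 - 153\right) = -1541888 - 41 = -1541929$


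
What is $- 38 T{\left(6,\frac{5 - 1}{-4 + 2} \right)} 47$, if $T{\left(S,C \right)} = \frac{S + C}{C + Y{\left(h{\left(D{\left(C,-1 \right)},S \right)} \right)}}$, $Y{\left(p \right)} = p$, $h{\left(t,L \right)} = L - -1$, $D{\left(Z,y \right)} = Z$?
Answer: $- \frac{7144}{5} \approx -1428.8$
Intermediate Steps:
$h{\left(t,L \right)} = 1 + L$ ($h{\left(t,L \right)} = L + 1 = 1 + L$)
$T{\left(S,C \right)} = \frac{C + S}{1 + C + S}$ ($T{\left(S,C \right)} = \frac{S + C}{C + \left(1 + S\right)} = \frac{C + S}{1 + C + S}$)
$- 38 T{\left(6,\frac{5 - 1}{-4 + 2} \right)} 47 = - 38 \frac{\frac{5 - 1}{-4 + 2} + 6}{1 + \frac{5 - 1}{-4 + 2} + 6} \cdot 47 = - 38 \frac{\frac{4}{-2} + 6}{1 + \frac{4}{-2} + 6} \cdot 47 = - 38 \frac{4 \left(- \frac{1}{2}\right) + 6}{1 + 4 \left(- \frac{1}{2}\right) + 6} \cdot 47 = - 38 \frac{-2 + 6}{1 - 2 + 6} \cdot 47 = - 38 \cdot \frac{1}{5} \cdot 4 \cdot 47 = \left(-38\right) \frac{4}{5} \cdot 47 = \left(- \frac{152}{5}\right) 47 = - \frac{7144}{5}$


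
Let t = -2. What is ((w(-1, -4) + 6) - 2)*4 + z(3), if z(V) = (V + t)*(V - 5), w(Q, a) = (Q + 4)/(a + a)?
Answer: 25/2 ≈ 12.500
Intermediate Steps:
w(Q, a) = (4 + Q)/(2*a) (w(Q, a) = (4 + Q)/((2*a)) = (4 + Q)*(1/(2*a)) = (4 + Q)/(2*a))
z(V) = (-5 + V)*(-2 + V) (z(V) = (V - 2)*(V - 5) = (-2 + V)*(-5 + V) = (-5 + V)*(-2 + V))
((w(-1, -4) + 6) - 2)*4 + z(3) = (((½)*(4 - 1)/(-4) + 6) - 2)*4 + (10 + 3² - 7*3) = (((½)*(-¼)*3 + 6) - 2)*4 + (10 + 9 - 21) = ((-3/8 + 6) - 2)*4 - 2 = (45/8 - 2)*4 - 2 = (29/8)*4 - 2 = 29/2 - 2 = 25/2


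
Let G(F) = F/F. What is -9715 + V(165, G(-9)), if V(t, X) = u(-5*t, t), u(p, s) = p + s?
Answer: -10375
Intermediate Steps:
G(F) = 1
V(t, X) = -4*t (V(t, X) = -5*t + t = -4*t)
-9715 + V(165, G(-9)) = -9715 - 4*165 = -9715 - 660 = -10375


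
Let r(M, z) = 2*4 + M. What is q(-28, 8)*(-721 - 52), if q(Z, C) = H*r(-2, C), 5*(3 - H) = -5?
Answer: -18552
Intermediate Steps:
H = 4 (H = 3 - ⅕*(-5) = 3 + 1 = 4)
r(M, z) = 8 + M
q(Z, C) = 24 (q(Z, C) = 4*(8 - 2) = 4*6 = 24)
q(-28, 8)*(-721 - 52) = 24*(-721 - 52) = 24*(-773) = -18552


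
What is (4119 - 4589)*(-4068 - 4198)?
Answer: 3885020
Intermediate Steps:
(4119 - 4589)*(-4068 - 4198) = -470*(-8266) = 3885020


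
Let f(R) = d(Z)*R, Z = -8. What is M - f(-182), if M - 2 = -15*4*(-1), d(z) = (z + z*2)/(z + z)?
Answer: 335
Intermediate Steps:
d(z) = 3/2 (d(z) = (z + 2*z)/((2*z)) = (3*z)*(1/(2*z)) = 3/2)
f(R) = 3*R/2
M = 62 (M = 2 - 15*4*(-1) = 2 - 60*(-1) = 2 + 60 = 62)
M - f(-182) = 62 - 3*(-182)/2 = 62 - 1*(-273) = 62 + 273 = 335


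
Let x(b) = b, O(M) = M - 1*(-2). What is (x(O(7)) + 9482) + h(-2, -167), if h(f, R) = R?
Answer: 9324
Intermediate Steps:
O(M) = 2 + M (O(M) = M + 2 = 2 + M)
(x(O(7)) + 9482) + h(-2, -167) = ((2 + 7) + 9482) - 167 = (9 + 9482) - 167 = 9491 - 167 = 9324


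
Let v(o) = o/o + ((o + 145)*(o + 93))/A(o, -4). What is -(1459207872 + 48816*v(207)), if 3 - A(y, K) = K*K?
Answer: -13815367344/13 ≈ -1.0627e+9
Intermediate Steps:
A(y, K) = 3 - K**2 (A(y, K) = 3 - K*K = 3 - K**2)
v(o) = 1 - (93 + o)*(145 + o)/13 (v(o) = o/o + ((o + 145)*(o + 93))/(3 - 1*(-4)**2) = 1 + ((145 + o)*(93 + o))/(3 - 1*16) = 1 + ((93 + o)*(145 + o))/(3 - 16) = 1 + ((93 + o)*(145 + o))/(-13) = 1 + ((93 + o)*(145 + o))*(-1/13) = 1 - (93 + o)*(145 + o)/13)
-(1459207872 + 48816*v(207)) = -48816/(1/((29810 + 82) + (-13472/13 - 238/13*207 - 1/13*207**2))) = -48816/(1/(29892 + (-13472/13 - 49266/13 - 1/13*42849))) = -48816/(1/(29892 + (-13472/13 - 49266/13 - 42849/13))) = -48816/(1/(29892 - 105587/13)) = -48816/(1/(283009/13)) = -48816/13/283009 = -48816*283009/13 = -13815367344/13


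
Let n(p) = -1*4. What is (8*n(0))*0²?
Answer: 0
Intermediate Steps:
n(p) = -4
(8*n(0))*0² = (8*(-4))*0² = -32*0 = 0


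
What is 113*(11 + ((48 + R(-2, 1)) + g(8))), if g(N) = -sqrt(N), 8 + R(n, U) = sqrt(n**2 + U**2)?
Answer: 5763 - 226*sqrt(2) + 113*sqrt(5) ≈ 5696.1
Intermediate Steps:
R(n, U) = -8 + sqrt(U**2 + n**2) (R(n, U) = -8 + sqrt(n**2 + U**2) = -8 + sqrt(U**2 + n**2))
113*(11 + ((48 + R(-2, 1)) + g(8))) = 113*(11 + ((48 + (-8 + sqrt(1**2 + (-2)**2))) - sqrt(8))) = 113*(11 + ((48 + (-8 + sqrt(1 + 4))) - 2*sqrt(2))) = 113*(11 + ((48 + (-8 + sqrt(5))) - 2*sqrt(2))) = 113*(11 + ((40 + sqrt(5)) - 2*sqrt(2))) = 113*(11 + (40 + sqrt(5) - 2*sqrt(2))) = 113*(51 + sqrt(5) - 2*sqrt(2)) = 5763 - 226*sqrt(2) + 113*sqrt(5)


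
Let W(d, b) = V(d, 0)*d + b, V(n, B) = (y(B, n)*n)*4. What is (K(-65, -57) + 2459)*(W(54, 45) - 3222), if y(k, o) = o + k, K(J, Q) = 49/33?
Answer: 16961276028/11 ≈ 1.5419e+9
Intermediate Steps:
K(J, Q) = 49/33 (K(J, Q) = 49*(1/33) = 49/33)
y(k, o) = k + o
V(n, B) = 4*n*(B + n) (V(n, B) = ((B + n)*n)*4 = (n*(B + n))*4 = 4*n*(B + n))
W(d, b) = b + 4*d³ (W(d, b) = (4*d*(0 + d))*d + b = (4*d*d)*d + b = (4*d²)*d + b = 4*d³ + b = b + 4*d³)
(K(-65, -57) + 2459)*(W(54, 45) - 3222) = (49/33 + 2459)*((45 + 4*54³) - 3222) = 81196*((45 + 4*157464) - 3222)/33 = 81196*((45 + 629856) - 3222)/33 = 81196*(629901 - 3222)/33 = (81196/33)*626679 = 16961276028/11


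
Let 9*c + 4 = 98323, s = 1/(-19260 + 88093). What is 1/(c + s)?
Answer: 206499/2255863912 ≈ 9.1539e-5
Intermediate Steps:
s = 1/68833 ≈ 1.4528e-5
c = 32773/3 (c = -4/9 + (⅑)*98323 = -4/9 + 98323/9 = 32773/3 ≈ 10924.)
1/(c + s) = 1/(32773/3 + 1/68833) = 1/(2255863912/206499) = 206499/2255863912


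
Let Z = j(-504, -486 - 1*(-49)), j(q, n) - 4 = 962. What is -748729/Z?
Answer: -748729/966 ≈ -775.08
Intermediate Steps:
j(q, n) = 966 (j(q, n) = 4 + 962 = 966)
Z = 966
-748729/Z = -748729/966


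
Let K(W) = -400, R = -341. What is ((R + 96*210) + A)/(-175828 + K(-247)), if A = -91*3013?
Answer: 63591/44057 ≈ 1.4434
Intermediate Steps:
A = -274183
((R + 96*210) + A)/(-175828 + K(-247)) = ((-341 + 96*210) - 274183)/(-175828 - 400) = ((-341 + 20160) - 274183)/(-176228) = (19819 - 274183)*(-1/176228) = -254364*(-1/176228) = 63591/44057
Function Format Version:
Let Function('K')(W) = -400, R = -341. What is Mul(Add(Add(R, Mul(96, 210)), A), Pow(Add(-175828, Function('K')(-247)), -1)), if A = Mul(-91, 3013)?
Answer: Rational(63591, 44057) ≈ 1.4434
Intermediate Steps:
A = -274183
Mul(Add(Add(R, Mul(96, 210)), A), Pow(Add(-175828, Function('K')(-247)), -1)) = Mul(Add(Add(-341, Mul(96, 210)), -274183), Pow(Add(-175828, -400), -1)) = Mul(Add(Add(-341, 20160), -274183), Pow(-176228, -1)) = Mul(Add(19819, -274183), Rational(-1, 176228)) = Mul(-254364, Rational(-1, 176228)) = Rational(63591, 44057)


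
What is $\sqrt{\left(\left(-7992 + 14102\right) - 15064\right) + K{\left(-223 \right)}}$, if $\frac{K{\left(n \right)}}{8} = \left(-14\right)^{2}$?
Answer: $i \sqrt{7386} \approx 85.942 i$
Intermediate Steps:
$K{\left(n \right)} = 1568$ ($K{\left(n \right)} = 8 \left(-14\right)^{2} = 8 \cdot 196 = 1568$)
$\sqrt{\left(\left(-7992 + 14102\right) - 15064\right) + K{\left(-223 \right)}} = \sqrt{\left(\left(-7992 + 14102\right) - 15064\right) + 1568} = \sqrt{\left(6110 - 15064\right) + 1568} = \sqrt{-8954 + 1568} = \sqrt{-7386} = i \sqrt{7386}$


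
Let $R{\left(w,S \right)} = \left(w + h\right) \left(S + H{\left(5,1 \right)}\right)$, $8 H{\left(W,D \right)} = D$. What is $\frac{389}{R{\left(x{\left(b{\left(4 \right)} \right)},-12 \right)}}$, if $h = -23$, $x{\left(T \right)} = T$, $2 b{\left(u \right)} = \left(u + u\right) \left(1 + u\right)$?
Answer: $\frac{3112}{285} \approx 10.919$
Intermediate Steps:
$H{\left(W,D \right)} = \frac{D}{8}$
$b{\left(u \right)} = u \left(1 + u\right)$ ($b{\left(u \right)} = \frac{\left(u + u\right) \left(1 + u\right)}{2} = \frac{2 u \left(1 + u\right)}{2} = u \left(1 + u\right)$)
$R{\left(w,S \right)} = \left(-23 + w\right) \left(\frac{1}{8} + S\right)$ ($R{\left(w,S \right)} = \left(w - 23\right) \left(S + \frac{1}{8} \cdot 1\right) = \left(-23 + w\right) \left(S + \frac{1}{8}\right) = \left(-23 + w\right) \left(\frac{1}{8} + S\right)$)
$\frac{389}{R{\left(x{\left(b{\left(4 \right)} \right)},-12 \right)}} = \frac{389}{- \frac{23}{8} - -276 + \frac{4 \left(1 + 4\right)}{8} - 12 \cdot 4 \left(1 + 4\right)} = \frac{389}{- \frac{23}{8} + 276 + \frac{4 \cdot 5}{8} - 12 \cdot 4 \cdot 5} = \frac{389}{- \frac{23}{8} + 276 + \frac{1}{8} \cdot 20 - 240} = \frac{389}{- \frac{23}{8} + 276 + \frac{5}{2} - 240} = \frac{389}{\frac{285}{8}} = 389 \cdot \frac{8}{285} = \frac{3112}{285}$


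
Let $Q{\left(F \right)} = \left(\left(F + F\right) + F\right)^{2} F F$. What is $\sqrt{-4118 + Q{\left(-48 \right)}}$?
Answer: $\sqrt{47771626} \approx 6911.7$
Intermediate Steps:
$Q{\left(F \right)} = 9 F^{4}$ ($Q{\left(F \right)} = \left(2 F + F\right)^{2} F F = \left(3 F\right)^{2} F F = 9 F^{2} F F = 9 F^{3} F = 9 F^{4}$)
$\sqrt{-4118 + Q{\left(-48 \right)}} = \sqrt{-4118 + 9 \left(-48\right)^{4}} = \sqrt{-4118 + 9 \cdot 5308416} = \sqrt{-4118 + 47775744} = \sqrt{47771626}$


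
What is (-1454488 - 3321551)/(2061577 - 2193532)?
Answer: 1592013/43985 ≈ 36.194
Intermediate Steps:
(-1454488 - 3321551)/(2061577 - 2193532) = -4776039/(-131955) = -4776039*(-1/131955) = 1592013/43985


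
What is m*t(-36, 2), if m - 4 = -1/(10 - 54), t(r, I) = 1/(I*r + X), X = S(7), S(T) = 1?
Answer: -177/3124 ≈ -0.056658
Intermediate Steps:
X = 1
t(r, I) = 1/(1 + I*r) (t(r, I) = 1/(I*r + 1) = 1/(1 + I*r))
m = 177/44 (m = 4 - 1/(10 - 54) = 4 - 1/(-44) = 4 - 1*(-1/44) = 4 + 1/44 = 177/44 ≈ 4.0227)
m*t(-36, 2) = 177/(44*(1 + 2*(-36))) = 177/(44*(1 - 72)) = (177/44)/(-71) = (177/44)*(-1/71) = -177/3124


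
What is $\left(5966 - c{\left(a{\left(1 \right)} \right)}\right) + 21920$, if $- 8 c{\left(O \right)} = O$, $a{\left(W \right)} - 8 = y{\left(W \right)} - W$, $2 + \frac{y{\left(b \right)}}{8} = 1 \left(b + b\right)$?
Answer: $\frac{223095}{8} \approx 27887.0$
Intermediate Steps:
$y{\left(b \right)} = -16 + 16 b$ ($y{\left(b \right)} = -16 + 8 \cdot 1 \left(b + b\right) = -16 + 8 \cdot 1 \cdot 2 b = -16 + 8 \cdot 2 b = -16 + 16 b$)
$a{\left(W \right)} = -8 + 15 W$ ($a{\left(W \right)} = 8 + \left(\left(-16 + 16 W\right) - W\right) = 8 + \left(-16 + 15 W\right) = -8 + 15 W$)
$c{\left(O \right)} = - \frac{O}{8}$
$\left(5966 - c{\left(a{\left(1 \right)} \right)}\right) + 21920 = \left(5966 - - \frac{-8 + 15 \cdot 1}{8}\right) + 21920 = \left(5966 - - \frac{-8 + 15}{8}\right) + 21920 = \left(5966 - \left(- \frac{1}{8}\right) 7\right) + 21920 = \left(5966 - - \frac{7}{8}\right) + 21920 = \left(5966 + \frac{7}{8}\right) + 21920 = \frac{47735}{8} + 21920 = \frac{223095}{8}$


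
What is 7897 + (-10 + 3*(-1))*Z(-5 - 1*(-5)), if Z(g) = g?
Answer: 7897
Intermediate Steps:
7897 + (-10 + 3*(-1))*Z(-5 - 1*(-5)) = 7897 + (-10 + 3*(-1))*(-5 - 1*(-5)) = 7897 + (-10 - 3)*(-5 + 5) = 7897 - 13*0 = 7897 + 0 = 7897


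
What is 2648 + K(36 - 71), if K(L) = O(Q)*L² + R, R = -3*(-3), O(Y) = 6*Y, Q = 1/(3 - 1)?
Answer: 6332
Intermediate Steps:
Q = ½ (Q = 1/2 = ½ ≈ 0.50000)
R = 9
K(L) = 9 + 3*L² (K(L) = (6*(½))*L² + 9 = 3*L² + 9 = 9 + 3*L²)
2648 + K(36 - 71) = 2648 + (9 + 3*(36 - 71)²) = 2648 + (9 + 3*(-35)²) = 2648 + (9 + 3*1225) = 2648 + (9 + 3675) = 2648 + 3684 = 6332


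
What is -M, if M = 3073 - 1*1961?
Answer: -1112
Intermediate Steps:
M = 1112 (M = 3073 - 1961 = 1112)
-M = -1*1112 = -1112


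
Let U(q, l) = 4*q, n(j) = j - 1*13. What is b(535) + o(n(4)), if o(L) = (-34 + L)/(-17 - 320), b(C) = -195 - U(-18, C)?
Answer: -41408/337 ≈ -122.87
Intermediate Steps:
n(j) = -13 + j (n(j) = j - 13 = -13 + j)
b(C) = -123 (b(C) = -195 - 4*(-18) = -195 - 1*(-72) = -195 + 72 = -123)
o(L) = 34/337 - L/337 (o(L) = (-34 + L)/(-337) = (-34 + L)*(-1/337) = 34/337 - L/337)
b(535) + o(n(4)) = -123 + (34/337 - (-13 + 4)/337) = -123 + (34/337 - 1/337*(-9)) = -123 + (34/337 + 9/337) = -123 + 43/337 = -41408/337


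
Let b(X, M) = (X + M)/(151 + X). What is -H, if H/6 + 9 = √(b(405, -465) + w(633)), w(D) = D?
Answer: 54 - 12*√3057027/139 ≈ -96.944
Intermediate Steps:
b(X, M) = (M + X)/(151 + X)
H = -54 + 12*√3057027/139 (H = -54 + 6*√((-465 + 405)/(151 + 405) + 633) = -54 + 6*√(-60/556 + 633) = -54 + 6*√((1/556)*(-60) + 633) = -54 + 6*√(-15/139 + 633) = -54 + 6*√(87972/139) = -54 + 6*(2*√3057027/139) = -54 + 12*√3057027/139 ≈ 96.944)
-H = -(-54 + 12*√3057027/139) = 54 - 12*√3057027/139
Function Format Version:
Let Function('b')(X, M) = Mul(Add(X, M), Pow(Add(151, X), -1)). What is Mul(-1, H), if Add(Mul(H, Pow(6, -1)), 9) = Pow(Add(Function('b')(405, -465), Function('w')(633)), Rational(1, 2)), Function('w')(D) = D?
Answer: Add(54, Mul(Rational(-12, 139), Pow(3057027, Rational(1, 2)))) ≈ -96.944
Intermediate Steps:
Function('b')(X, M) = Mul(Pow(Add(151, X), -1), Add(M, X)) (Function('b')(X, M) = Mul(Add(M, X), Pow(Add(151, X), -1)) = Mul(Pow(Add(151, X), -1), Add(M, X)))
H = Add(-54, Mul(Rational(12, 139), Pow(3057027, Rational(1, 2)))) (H = Add(-54, Mul(6, Pow(Add(Mul(Pow(Add(151, 405), -1), Add(-465, 405)), 633), Rational(1, 2)))) = Add(-54, Mul(6, Pow(Add(Mul(Pow(556, -1), -60), 633), Rational(1, 2)))) = Add(-54, Mul(6, Pow(Add(Mul(Rational(1, 556), -60), 633), Rational(1, 2)))) = Add(-54, Mul(6, Pow(Add(Rational(-15, 139), 633), Rational(1, 2)))) = Add(-54, Mul(6, Pow(Rational(87972, 139), Rational(1, 2)))) = Add(-54, Mul(6, Mul(Rational(2, 139), Pow(3057027, Rational(1, 2))))) = Add(-54, Mul(Rational(12, 139), Pow(3057027, Rational(1, 2)))) ≈ 96.944)
Mul(-1, H) = Mul(-1, Add(-54, Mul(Rational(12, 139), Pow(3057027, Rational(1, 2))))) = Add(54, Mul(Rational(-12, 139), Pow(3057027, Rational(1, 2))))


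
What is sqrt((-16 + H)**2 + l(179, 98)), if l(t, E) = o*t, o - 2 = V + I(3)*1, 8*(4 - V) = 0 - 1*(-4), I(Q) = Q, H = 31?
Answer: sqrt(6986)/2 ≈ 41.791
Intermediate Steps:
V = 7/2 (V = 4 - (0 - 1*(-4))/8 = 4 - (0 + 4)/8 = 4 - 1/8*4 = 4 - 1/2 = 7/2 ≈ 3.5000)
o = 17/2 (o = 2 + (7/2 + 3*1) = 2 + (7/2 + 3) = 2 + 13/2 = 17/2 ≈ 8.5000)
l(t, E) = 17*t/2
sqrt((-16 + H)**2 + l(179, 98)) = sqrt((-16 + 31)**2 + (17/2)*179) = sqrt(15**2 + 3043/2) = sqrt(225 + 3043/2) = sqrt(3493/2) = sqrt(6986)/2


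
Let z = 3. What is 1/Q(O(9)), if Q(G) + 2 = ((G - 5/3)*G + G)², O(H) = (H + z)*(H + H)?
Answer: 1/2163366142 ≈ 4.6224e-10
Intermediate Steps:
O(H) = 2*H*(3 + H) (O(H) = (H + 3)*(H + H) = (3 + H)*(2*H) = 2*H*(3 + H))
Q(G) = -2 + (G + G*(-5/3 + G))² (Q(G) = -2 + ((G - 5/3)*G + G)² = -2 + ((-5/3 + G)*G + G)² = -2 + (G*(-5/3 + G) + G)² = -2 + (G + G*(-5/3 + G))²)
1/Q(O(9)) = 1/(-2 + (2*9*(3 + 9))²*(-2 + 3*(2*9*(3 + 9)))²/9) = 1/(-2 + (2*9*12)²*(-2 + 3*(2*9*12))²/9) = 1/(-2 + (⅑)*216²*(-2 + 3*216)²) = 1/(-2 + (⅑)*46656*(-2 + 648)²) = 1/(-2 + (⅑)*46656*646²) = 1/(-2 + (⅑)*46656*417316) = 1/(-2 + 2163366144) = 1/2163366142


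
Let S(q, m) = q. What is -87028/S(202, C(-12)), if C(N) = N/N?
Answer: -43514/101 ≈ -430.83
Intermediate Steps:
C(N) = 1
-87028/S(202, C(-12)) = -87028/202 = -87028*1/202 = -43514/101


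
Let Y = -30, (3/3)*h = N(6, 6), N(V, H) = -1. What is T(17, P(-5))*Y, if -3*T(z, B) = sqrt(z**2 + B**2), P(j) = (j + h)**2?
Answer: 10*sqrt(1585) ≈ 398.12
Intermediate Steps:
h = -1
P(j) = (-1 + j)**2 (P(j) = (j - 1)**2 = (-1 + j)**2)
T(z, B) = -sqrt(B**2 + z**2)/3 (T(z, B) = -sqrt(z**2 + B**2)/3 = -sqrt(B**2 + z**2)/3)
T(17, P(-5))*Y = -sqrt(((-1 - 5)**2)**2 + 17**2)/3*(-30) = -sqrt(((-6)**2)**2 + 289)/3*(-30) = -sqrt(36**2 + 289)/3*(-30) = -sqrt(1296 + 289)/3*(-30) = -sqrt(1585)/3*(-30) = 10*sqrt(1585)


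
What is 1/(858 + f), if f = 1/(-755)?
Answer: 755/647789 ≈ 0.0011655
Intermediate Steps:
f = -1/755 ≈ -0.0013245
1/(858 + f) = 1/(858 - 1/755) = 1/(647789/755) = 755/647789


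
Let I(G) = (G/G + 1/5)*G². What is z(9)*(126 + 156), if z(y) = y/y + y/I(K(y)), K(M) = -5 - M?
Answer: 57387/196 ≈ 292.79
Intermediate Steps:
I(G) = 6*G²/5 (I(G) = (1 + 1*(⅕))*G² = (1 + ⅕)*G² = 6*G²/5)
z(y) = 1 + 5*y/(6*(-5 - y)²) (z(y) = y/y + y/((6*(-5 - y)²/5)) = 1 + y*(5/(6*(-5 - y)²)) = 1 + 5*y/(6*(-5 - y)²))
z(9)*(126 + 156) = (1 + (⅚)*9/(5 + 9)²)*(126 + 156) = (1 + (⅚)*9/14²)*282 = (1 + (⅚)*9*(1/196))*282 = (1 + 15/392)*282 = (407/392)*282 = 57387/196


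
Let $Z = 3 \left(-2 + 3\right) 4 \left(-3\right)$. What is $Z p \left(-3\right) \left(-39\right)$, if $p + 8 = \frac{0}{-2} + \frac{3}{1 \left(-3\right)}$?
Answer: $37908$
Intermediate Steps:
$p = -9$ ($p = -8 + \left(\frac{0}{-2} + \frac{3}{1 \left(-3\right)}\right) = -8 + \left(0 \left(- \frac{1}{2}\right) + \frac{3}{-3}\right) = -8 + \left(0 + 3 \left(- \frac{1}{3}\right)\right) = -8 + \left(0 - 1\right) = -8 - 1 = -9$)
$Z = -36$ ($Z = 3 \cdot 1 \cdot 4 \left(-3\right) = 3 \cdot 4 \left(-3\right) = 12 \left(-3\right) = -36$)
$Z p \left(-3\right) \left(-39\right) = - 36 \left(\left(-9\right) \left(-3\right)\right) \left(-39\right) = \left(-36\right) 27 \left(-39\right) = \left(-972\right) \left(-39\right) = 37908$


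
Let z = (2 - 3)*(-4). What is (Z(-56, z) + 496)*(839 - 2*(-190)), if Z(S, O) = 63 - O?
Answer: 676545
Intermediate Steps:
z = 4 (z = -1*(-4) = 4)
(Z(-56, z) + 496)*(839 - 2*(-190)) = ((63 - 1*4) + 496)*(839 - 2*(-190)) = ((63 - 4) + 496)*(839 + 380) = (59 + 496)*1219 = 555*1219 = 676545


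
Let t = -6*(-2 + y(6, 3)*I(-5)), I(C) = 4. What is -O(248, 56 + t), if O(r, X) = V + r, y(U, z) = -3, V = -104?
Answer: -144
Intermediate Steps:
t = 84 (t = -6*(-2 - 3*4) = -6*(-2 - 12) = -6*(-14) = 84)
O(r, X) = -104 + r
-O(248, 56 + t) = -(-104 + 248) = -1*144 = -144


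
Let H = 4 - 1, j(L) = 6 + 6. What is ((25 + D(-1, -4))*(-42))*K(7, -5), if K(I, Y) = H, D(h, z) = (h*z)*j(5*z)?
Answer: -9198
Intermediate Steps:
j(L) = 12
D(h, z) = 12*h*z (D(h, z) = (h*z)*12 = 12*h*z)
H = 3
K(I, Y) = 3
((25 + D(-1, -4))*(-42))*K(7, -5) = ((25 + 12*(-1)*(-4))*(-42))*3 = ((25 + 48)*(-42))*3 = (73*(-42))*3 = -3066*3 = -9198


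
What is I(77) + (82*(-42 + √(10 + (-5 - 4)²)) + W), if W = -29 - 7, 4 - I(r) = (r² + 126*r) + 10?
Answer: -19117 + 82*√91 ≈ -18335.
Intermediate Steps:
I(r) = -6 - r² - 126*r (I(r) = 4 - ((r² + 126*r) + 10) = 4 - (10 + r² + 126*r) = 4 + (-10 - r² - 126*r) = -6 - r² - 126*r)
W = -36
I(77) + (82*(-42 + √(10 + (-5 - 4)²)) + W) = (-6 - 1*77² - 126*77) + (82*(-42 + √(10 + (-5 - 4)²)) - 36) = (-6 - 1*5929 - 9702) + (82*(-42 + √(10 + (-9)²)) - 36) = (-6 - 5929 - 9702) + (82*(-42 + √(10 + 81)) - 36) = -15637 + (82*(-42 + √91) - 36) = -15637 + ((-3444 + 82*√91) - 36) = -15637 + (-3480 + 82*√91) = -19117 + 82*√91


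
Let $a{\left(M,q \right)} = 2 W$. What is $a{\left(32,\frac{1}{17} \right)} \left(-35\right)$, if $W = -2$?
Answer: $140$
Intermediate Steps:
$a{\left(M,q \right)} = -4$ ($a{\left(M,q \right)} = 2 \left(-2\right) = -4$)
$a{\left(32,\frac{1}{17} \right)} \left(-35\right) = \left(-4\right) \left(-35\right) = 140$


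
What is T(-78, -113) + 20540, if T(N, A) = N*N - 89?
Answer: 26535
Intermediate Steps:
T(N, A) = -89 + N² (T(N, A) = N² - 89 = -89 + N²)
T(-78, -113) + 20540 = (-89 + (-78)²) + 20540 = (-89 + 6084) + 20540 = 5995 + 20540 = 26535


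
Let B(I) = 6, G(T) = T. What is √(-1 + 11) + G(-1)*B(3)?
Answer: -6 + √10 ≈ -2.8377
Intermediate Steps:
√(-1 + 11) + G(-1)*B(3) = √(-1 + 11) - 1*6 = √10 - 6 = -6 + √10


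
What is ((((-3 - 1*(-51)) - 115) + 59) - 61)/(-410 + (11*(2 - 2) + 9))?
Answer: 69/401 ≈ 0.17207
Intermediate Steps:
((((-3 - 1*(-51)) - 115) + 59) - 61)/(-410 + (11*(2 - 2) + 9)) = ((((-3 + 51) - 115) + 59) - 61)/(-410 + (11*0 + 9)) = (((48 - 115) + 59) - 61)/(-410 + (0 + 9)) = ((-67 + 59) - 61)/(-410 + 9) = (-8 - 61)/(-401) = -69*(-1/401) = 69/401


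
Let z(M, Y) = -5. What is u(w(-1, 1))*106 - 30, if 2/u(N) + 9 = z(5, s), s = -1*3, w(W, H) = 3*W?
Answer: -316/7 ≈ -45.143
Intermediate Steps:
s = -3
u(N) = -⅐ (u(N) = 2/(-9 - 5) = 2/(-14) = 2*(-1/14) = -⅐)
u(w(-1, 1))*106 - 30 = -⅐*106 - 30 = -106/7 - 30 = -316/7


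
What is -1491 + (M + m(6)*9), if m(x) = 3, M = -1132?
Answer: -2596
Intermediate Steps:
-1491 + (M + m(6)*9) = -1491 + (-1132 + 3*9) = -1491 + (-1132 + 27) = -1491 - 1105 = -2596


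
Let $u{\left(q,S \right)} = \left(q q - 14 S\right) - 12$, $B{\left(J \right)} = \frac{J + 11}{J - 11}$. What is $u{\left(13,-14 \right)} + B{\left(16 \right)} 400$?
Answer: $2513$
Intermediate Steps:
$B{\left(J \right)} = \frac{11 + J}{-11 + J}$
$u{\left(q,S \right)} = -12 + q^{2} - 14 S$ ($u{\left(q,S \right)} = \left(q^{2} - 14 S\right) - 12 = -12 + q^{2} - 14 S$)
$u{\left(13,-14 \right)} + B{\left(16 \right)} 400 = \left(-12 + 13^{2} - -196\right) + \frac{11 + 16}{-11 + 16} \cdot 400 = \left(-12 + 169 + 196\right) + \frac{1}{5} \cdot 27 \cdot 400 = 353 + \frac{1}{5} \cdot 27 \cdot 400 = 353 + \frac{27}{5} \cdot 400 = 353 + 2160 = 2513$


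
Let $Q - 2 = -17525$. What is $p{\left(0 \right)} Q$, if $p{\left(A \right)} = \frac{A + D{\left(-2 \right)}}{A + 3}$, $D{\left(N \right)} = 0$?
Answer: $0$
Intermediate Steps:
$Q = -17523$ ($Q = 2 - 17525 = -17523$)
$p{\left(A \right)} = \frac{A}{3 + A}$ ($p{\left(A \right)} = \frac{A + 0}{A + 3} = \frac{A}{3 + A}$)
$p{\left(0 \right)} Q = \frac{0}{3 + 0} \left(-17523\right) = \frac{0}{3} \left(-17523\right) = 0 \cdot \frac{1}{3} \left(-17523\right) = 0 \left(-17523\right) = 0$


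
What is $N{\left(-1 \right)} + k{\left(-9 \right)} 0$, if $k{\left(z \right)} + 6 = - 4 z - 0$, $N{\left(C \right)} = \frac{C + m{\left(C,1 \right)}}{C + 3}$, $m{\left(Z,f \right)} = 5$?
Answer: $2$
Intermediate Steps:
$N{\left(C \right)} = \frac{5 + C}{3 + C}$ ($N{\left(C \right)} = \frac{C + 5}{C + 3} = \frac{5 + C}{3 + C}$)
$k{\left(z \right)} = -6 - 4 z$
$N{\left(-1 \right)} + k{\left(-9 \right)} 0 = \frac{5 - 1}{3 - 1} + \left(-6 - -36\right) 0 = \frac{1}{2} \cdot 4 + \left(-6 + 36\right) 0 = \frac{1}{2} \cdot 4 + 30 \cdot 0 = 2 + 0 = 2$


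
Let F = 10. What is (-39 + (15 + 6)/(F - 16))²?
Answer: 7225/4 ≈ 1806.3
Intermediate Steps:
(-39 + (15 + 6)/(F - 16))² = (-39 + (15 + 6)/(10 - 16))² = (-39 + 21/(-6))² = (-39 + 21*(-⅙))² = (-39 - 7/2)² = (-85/2)² = 7225/4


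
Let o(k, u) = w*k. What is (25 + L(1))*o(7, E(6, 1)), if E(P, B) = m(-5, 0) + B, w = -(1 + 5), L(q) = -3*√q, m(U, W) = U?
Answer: -924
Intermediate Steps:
w = -6 (w = -1*6 = -6)
E(P, B) = -5 + B
o(k, u) = -6*k
(25 + L(1))*o(7, E(6, 1)) = (25 - 3*√1)*(-6*7) = (25 - 3*1)*(-42) = (25 - 3)*(-42) = 22*(-42) = -924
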